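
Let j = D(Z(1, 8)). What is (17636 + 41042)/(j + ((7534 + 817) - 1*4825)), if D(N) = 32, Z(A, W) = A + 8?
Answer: 29339/1779 ≈ 16.492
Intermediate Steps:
Z(A, W) = 8 + A
j = 32
(17636 + 41042)/(j + ((7534 + 817) - 1*4825)) = (17636 + 41042)/(32 + ((7534 + 817) - 1*4825)) = 58678/(32 + (8351 - 4825)) = 58678/(32 + 3526) = 58678/3558 = 58678*(1/3558) = 29339/1779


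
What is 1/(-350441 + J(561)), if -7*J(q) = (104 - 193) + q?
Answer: -7/2453559 ≈ -2.8530e-6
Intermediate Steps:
J(q) = 89/7 - q/7 (J(q) = -((104 - 193) + q)/7 = -(-89 + q)/7 = 89/7 - q/7)
1/(-350441 + J(561)) = 1/(-350441 + (89/7 - 1/7*561)) = 1/(-350441 + (89/7 - 561/7)) = 1/(-350441 - 472/7) = 1/(-2453559/7) = -7/2453559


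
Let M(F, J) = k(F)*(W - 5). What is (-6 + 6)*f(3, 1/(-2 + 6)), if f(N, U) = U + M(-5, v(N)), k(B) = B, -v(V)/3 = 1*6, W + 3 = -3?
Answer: 0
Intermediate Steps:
W = -6 (W = -3 - 3 = -6)
v(V) = -18 (v(V) = -3*6 = -18)
M(F, J) = -11*F (M(F, J) = F*(-6 - 5) = F*(-11) = -11*F)
f(N, U) = 55 + U (f(N, U) = U - 11*(-5) = U + 55 = 55 + U)
(-6 + 6)*f(3, 1/(-2 + 6)) = (-6 + 6)*(55 + 1/(-2 + 6)) = 0*(55 + 1/4) = 0*(55 + ¼) = 0*(221/4) = 0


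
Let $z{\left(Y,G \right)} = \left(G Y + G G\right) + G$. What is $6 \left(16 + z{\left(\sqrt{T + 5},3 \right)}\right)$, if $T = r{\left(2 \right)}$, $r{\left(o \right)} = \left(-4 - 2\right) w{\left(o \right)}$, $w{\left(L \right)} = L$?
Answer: $168 + 18 i \sqrt{7} \approx 168.0 + 47.624 i$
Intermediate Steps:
$r{\left(o \right)} = - 6 o$ ($r{\left(o \right)} = \left(-4 - 2\right) o = - 6 o$)
$T = -12$ ($T = \left(-6\right) 2 = -12$)
$z{\left(Y,G \right)} = G + G^{2} + G Y$ ($z{\left(Y,G \right)} = \left(G Y + G^{2}\right) + G = \left(G^{2} + G Y\right) + G = G + G^{2} + G Y$)
$6 \left(16 + z{\left(\sqrt{T + 5},3 \right)}\right) = 6 \left(16 + 3 \left(1 + 3 + \sqrt{-12 + 5}\right)\right) = 6 \left(16 + 3 \left(1 + 3 + \sqrt{-7}\right)\right) = 6 \left(16 + 3 \left(1 + 3 + i \sqrt{7}\right)\right) = 6 \left(16 + 3 \left(4 + i \sqrt{7}\right)\right) = 6 \left(16 + \left(12 + 3 i \sqrt{7}\right)\right) = 6 \left(28 + 3 i \sqrt{7}\right) = 168 + 18 i \sqrt{7}$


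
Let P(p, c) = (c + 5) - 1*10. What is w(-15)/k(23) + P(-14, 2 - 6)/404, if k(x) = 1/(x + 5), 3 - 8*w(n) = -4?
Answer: 9889/404 ≈ 24.478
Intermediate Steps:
w(n) = 7/8 (w(n) = 3/8 - ⅛*(-4) = 3/8 + ½ = 7/8)
P(p, c) = -5 + c (P(p, c) = (5 + c) - 10 = -5 + c)
k(x) = 1/(5 + x)
w(-15)/k(23) + P(-14, 2 - 6)/404 = 7/(8*(1/(5 + 23))) + (-5 + (2 - 6))/404 = 7/(8*(1/28)) + (-5 - 4)*(1/404) = 7/(8*(1/28)) - 9*1/404 = (7/8)*28 - 9/404 = 49/2 - 9/404 = 9889/404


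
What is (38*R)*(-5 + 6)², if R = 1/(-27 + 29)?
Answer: 19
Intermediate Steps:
R = ½ (R = 1/2 = ½ ≈ 0.50000)
(38*R)*(-5 + 6)² = (38*(½))*(-5 + 6)² = 19*1² = 19*1 = 19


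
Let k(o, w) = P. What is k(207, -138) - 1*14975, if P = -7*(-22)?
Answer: -14821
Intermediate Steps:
P = 154
k(o, w) = 154
k(207, -138) - 1*14975 = 154 - 1*14975 = 154 - 14975 = -14821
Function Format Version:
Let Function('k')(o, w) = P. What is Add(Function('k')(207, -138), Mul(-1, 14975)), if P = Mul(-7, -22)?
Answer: -14821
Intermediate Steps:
P = 154
Function('k')(o, w) = 154
Add(Function('k')(207, -138), Mul(-1, 14975)) = Add(154, Mul(-1, 14975)) = Add(154, -14975) = -14821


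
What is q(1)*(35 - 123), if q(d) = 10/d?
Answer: -880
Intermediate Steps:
q(1)*(35 - 123) = (10/1)*(35 - 123) = (10*1)*(-88) = 10*(-88) = -880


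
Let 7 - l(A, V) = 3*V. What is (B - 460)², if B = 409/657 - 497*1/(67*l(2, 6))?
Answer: 49332042734479684/234458355681 ≈ 2.1041e+5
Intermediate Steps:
l(A, V) = 7 - 3*V
B = 627962/484209 (B = 409/657 - 497*1/(67*(7 - 3*6)) = 409*(1/657) - 497*1/(67*(7 - 18)) = 409/657 - 497/((-11*67)) = 409/657 - 497/(-737) = 409/657 - 497*(-1/737) = 409/657 + 497/737 = 627962/484209 ≈ 1.2969)
(B - 460)² = (627962/484209 - 460)² = (-222108178/484209)² = 49332042734479684/234458355681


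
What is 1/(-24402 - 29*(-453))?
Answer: -1/11265 ≈ -8.8771e-5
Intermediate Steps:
1/(-24402 - 29*(-453)) = 1/(-24402 + 13137) = 1/(-11265) = -1/11265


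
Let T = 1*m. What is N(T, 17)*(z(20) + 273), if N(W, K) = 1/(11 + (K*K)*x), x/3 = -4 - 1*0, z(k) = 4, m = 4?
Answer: -277/3457 ≈ -0.080127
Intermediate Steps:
x = -12 (x = 3*(-4 - 1*0) = 3*(-4 + 0) = 3*(-4) = -12)
T = 4 (T = 1*4 = 4)
N(W, K) = 1/(11 - 12*K²) (N(W, K) = 1/(11 + (K*K)*(-12)) = 1/(11 + K²*(-12)) = 1/(11 - 12*K²))
N(T, 17)*(z(20) + 273) = (-1/(-11 + 12*17²))*(4 + 273) = -1/(-11 + 12*289)*277 = -1/(-11 + 3468)*277 = -1/3457*277 = -277/3457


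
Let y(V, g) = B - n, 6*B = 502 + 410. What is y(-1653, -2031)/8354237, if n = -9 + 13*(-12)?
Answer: 317/8354237 ≈ 3.7945e-5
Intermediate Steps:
B = 152 (B = (502 + 410)/6 = (⅙)*912 = 152)
n = -165 (n = -9 - 156 = -165)
y(V, g) = 317 (y(V, g) = 152 - 1*(-165) = 152 + 165 = 317)
y(-1653, -2031)/8354237 = 317/8354237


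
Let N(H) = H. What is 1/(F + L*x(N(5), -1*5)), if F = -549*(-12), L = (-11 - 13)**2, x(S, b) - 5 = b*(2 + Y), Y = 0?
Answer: 1/3708 ≈ 0.00026969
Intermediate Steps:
x(S, b) = 5 + 2*b (x(S, b) = 5 + b*(2 + 0) = 5 + b*2 = 5 + 2*b)
L = 576 (L = (-24)**2 = 576)
F = 6588
1/(F + L*x(N(5), -1*5)) = 1/(6588 + 576*(5 + 2*(-1*5))) = 1/(6588 + 576*(5 + 2*(-5))) = 1/(6588 + 576*(5 - 10)) = 1/(6588 + 576*(-5)) = 1/(6588 - 2880) = 1/3708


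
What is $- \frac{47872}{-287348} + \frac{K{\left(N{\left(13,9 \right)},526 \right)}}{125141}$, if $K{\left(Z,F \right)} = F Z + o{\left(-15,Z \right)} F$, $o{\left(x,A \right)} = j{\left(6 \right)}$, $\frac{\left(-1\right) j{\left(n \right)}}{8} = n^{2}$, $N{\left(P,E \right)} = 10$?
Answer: $- \frac{9006893348}{8989754017} \approx -1.0019$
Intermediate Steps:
$j{\left(n \right)} = - 8 n^{2}$
$o{\left(x,A \right)} = -288$ ($o{\left(x,A \right)} = - 8 \cdot 6^{2} = \left(-8\right) 36 = -288$)
$K{\left(Z,F \right)} = - 288 F + F Z$ ($K{\left(Z,F \right)} = F Z - 288 F = - 288 F + F Z$)
$- \frac{47872}{-287348} + \frac{K{\left(N{\left(13,9 \right)},526 \right)}}{125141} = - \frac{47872}{-287348} + \frac{526 \left(-288 + 10\right)}{125141} = \left(-47872\right) \left(- \frac{1}{287348}\right) + 526 \left(-278\right) \frac{1}{125141} = \frac{11968}{71837} - \frac{146228}{125141} = - \frac{9006893348}{8989754017}$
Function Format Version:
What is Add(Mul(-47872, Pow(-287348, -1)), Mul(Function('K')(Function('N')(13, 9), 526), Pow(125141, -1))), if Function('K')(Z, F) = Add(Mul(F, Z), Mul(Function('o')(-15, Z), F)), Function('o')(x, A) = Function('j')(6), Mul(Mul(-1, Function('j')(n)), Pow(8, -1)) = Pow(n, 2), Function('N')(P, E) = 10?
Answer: Rational(-9006893348, 8989754017) ≈ -1.0019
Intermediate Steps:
Function('j')(n) = Mul(-8, Pow(n, 2))
Function('o')(x, A) = -288 (Function('o')(x, A) = Mul(-8, Pow(6, 2)) = Mul(-8, 36) = -288)
Function('K')(Z, F) = Add(Mul(-288, F), Mul(F, Z)) (Function('K')(Z, F) = Add(Mul(F, Z), Mul(-288, F)) = Add(Mul(-288, F), Mul(F, Z)))
Add(Mul(-47872, Pow(-287348, -1)), Mul(Function('K')(Function('N')(13, 9), 526), Pow(125141, -1))) = Add(Mul(-47872, Pow(-287348, -1)), Mul(Mul(526, Add(-288, 10)), Pow(125141, -1))) = Add(Mul(-47872, Rational(-1, 287348)), Mul(Mul(526, -278), Rational(1, 125141))) = Add(Rational(11968, 71837), Mul(-146228, Rational(1, 125141))) = Add(Rational(11968, 71837), Rational(-146228, 125141)) = Rational(-9006893348, 8989754017)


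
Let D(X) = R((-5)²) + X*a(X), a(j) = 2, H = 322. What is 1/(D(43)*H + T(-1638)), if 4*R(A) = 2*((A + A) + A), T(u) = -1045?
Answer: 1/38722 ≈ 2.5825e-5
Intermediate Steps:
R(A) = 3*A/2 (R(A) = (2*((A + A) + A))/4 = (2*(2*A + A))/4 = (2*(3*A))/4 = (6*A)/4 = 3*A/2)
D(X) = 75/2 + 2*X (D(X) = (3/2)*(-5)² + X*2 = (3/2)*25 + 2*X = 75/2 + 2*X)
1/(D(43)*H + T(-1638)) = 1/((75/2 + 2*43)*322 - 1045) = 1/((75/2 + 86)*322 - 1045) = 1/((247/2)*322 - 1045) = 1/(39767 - 1045) = 1/38722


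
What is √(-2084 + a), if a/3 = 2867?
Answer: 7*√133 ≈ 80.728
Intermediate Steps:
a = 8601 (a = 3*2867 = 8601)
√(-2084 + a) = √(-2084 + 8601) = √6517 = 7*√133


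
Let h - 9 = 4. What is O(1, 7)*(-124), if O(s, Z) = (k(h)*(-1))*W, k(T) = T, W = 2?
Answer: 3224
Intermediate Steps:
h = 13 (h = 9 + 4 = 13)
O(s, Z) = -26 (O(s, Z) = (13*(-1))*2 = -13*2 = -26)
O(1, 7)*(-124) = -26*(-124) = 3224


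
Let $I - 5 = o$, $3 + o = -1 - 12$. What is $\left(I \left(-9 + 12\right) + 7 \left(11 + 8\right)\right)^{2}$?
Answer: $10000$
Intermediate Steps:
$o = -16$ ($o = -3 - 13 = -16$)
$I = -11$ ($I = 5 - 16 = -11$)
$\left(I \left(-9 + 12\right) + 7 \left(11 + 8\right)\right)^{2} = \left(- 11 \left(-9 + 12\right) + 7 \left(11 + 8\right)\right)^{2} = \left(\left(-11\right) 3 + 7 \cdot 19\right)^{2} = \left(-33 + 133\right)^{2} = 100^{2} = 10000$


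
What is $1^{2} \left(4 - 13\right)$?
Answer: $-9$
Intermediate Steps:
$1^{2} \left(4 - 13\right) = 1 \left(-9\right) = -9$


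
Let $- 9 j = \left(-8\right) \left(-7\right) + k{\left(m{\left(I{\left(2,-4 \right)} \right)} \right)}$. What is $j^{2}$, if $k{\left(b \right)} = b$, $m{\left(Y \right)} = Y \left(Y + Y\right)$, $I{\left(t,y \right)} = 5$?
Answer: $\frac{11236}{81} \approx 138.72$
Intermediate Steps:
$m{\left(Y \right)} = 2 Y^{2}$ ($m{\left(Y \right)} = Y 2 Y = 2 Y^{2}$)
$j = - \frac{106}{9}$ ($j = - \frac{\left(-8\right) \left(-7\right) + 2 \cdot 5^{2}}{9} = - \frac{56 + 2 \cdot 25}{9} = - \frac{56 + 50}{9} = \left(- \frac{1}{9}\right) 106 = - \frac{106}{9} \approx -11.778$)
$j^{2} = \left(- \frac{106}{9}\right)^{2} = \frac{11236}{81}$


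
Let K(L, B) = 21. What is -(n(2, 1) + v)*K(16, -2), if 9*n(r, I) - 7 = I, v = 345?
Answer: -21791/3 ≈ -7263.7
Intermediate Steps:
n(r, I) = 7/9 + I/9
-(n(2, 1) + v)*K(16, -2) = -((7/9 + (⅑)*1) + 345)*21 = -((7/9 + ⅑) + 345)*21 = -(8/9 + 345)*21 = -3113*21/9 = -1*21791/3 = -21791/3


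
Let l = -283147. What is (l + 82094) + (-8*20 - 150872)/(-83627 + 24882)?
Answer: -380990563/1895 ≈ -2.0105e+5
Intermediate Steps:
(l + 82094) + (-8*20 - 150872)/(-83627 + 24882) = (-283147 + 82094) + (-8*20 - 150872)/(-83627 + 24882) = -201053 + (-160 - 150872)/(-58745) = -201053 - 151032*(-1/58745) = -201053 + 4872/1895 = -380990563/1895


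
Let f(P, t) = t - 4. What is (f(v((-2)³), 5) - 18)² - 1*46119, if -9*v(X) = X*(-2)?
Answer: -45830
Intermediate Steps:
v(X) = 2*X/9 (v(X) = -X*(-2)/9 = -(-2)*X/9 = 2*X/9)
f(P, t) = -4 + t
(f(v((-2)³), 5) - 18)² - 1*46119 = ((-4 + 5) - 18)² - 1*46119 = (1 - 18)² - 46119 = (-17)² - 46119 = 289 - 46119 = -45830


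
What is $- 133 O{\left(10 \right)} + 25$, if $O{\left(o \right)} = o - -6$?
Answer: $-2103$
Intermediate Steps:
$O{\left(o \right)} = 6 + o$ ($O{\left(o \right)} = o + 6 = 6 + o$)
$- 133 O{\left(10 \right)} + 25 = - 133 \left(6 + 10\right) + 25 = \left(-133\right) 16 + 25 = -2128 + 25 = -2103$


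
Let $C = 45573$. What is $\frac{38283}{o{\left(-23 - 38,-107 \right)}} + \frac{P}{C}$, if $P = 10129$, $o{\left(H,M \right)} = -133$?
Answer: $- \frac{249046286}{865887} \approx -287.62$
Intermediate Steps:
$\frac{38283}{o{\left(-23 - 38,-107 \right)}} + \frac{P}{C} = \frac{38283}{-133} + \frac{10129}{45573} = 38283 \left(- \frac{1}{133}\right) + 10129 \cdot \frac{1}{45573} = - \frac{5469}{19} + \frac{10129}{45573} = - \frac{249046286}{865887}$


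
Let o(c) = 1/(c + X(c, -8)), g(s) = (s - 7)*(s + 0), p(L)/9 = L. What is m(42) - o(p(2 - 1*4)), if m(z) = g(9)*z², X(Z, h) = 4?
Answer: 444529/14 ≈ 31752.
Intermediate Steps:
p(L) = 9*L
g(s) = s*(-7 + s) (g(s) = (-7 + s)*s = s*(-7 + s))
o(c) = 1/(4 + c) (o(c) = 1/(c + 4) = 1/(4 + c))
m(z) = 18*z² (m(z) = (9*(-7 + 9))*z² = (9*2)*z² = 18*z²)
m(42) - o(p(2 - 1*4)) = 18*42² - 1/(4 + 9*(2 - 1*4)) = 18*1764 - 1/(4 + 9*(2 - 4)) = 31752 - 1/(4 + 9*(-2)) = 31752 - 1/(4 - 18) = 31752 - 1/(-14) = 31752 - 1*(-1/14) = 31752 + 1/14 = 444529/14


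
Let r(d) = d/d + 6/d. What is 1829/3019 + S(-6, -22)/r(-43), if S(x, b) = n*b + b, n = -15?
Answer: 40051309/111703 ≈ 358.55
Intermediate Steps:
r(d) = 1 + 6/d
S(x, b) = -14*b (S(x, b) = -15*b + b = -14*b)
1829/3019 + S(-6, -22)/r(-43) = 1829/3019 + (-14*(-22))/(((6 - 43)/(-43))) = 1829*(1/3019) + 308/((-1/43*(-37))) = 1829/3019 + 308/(37/43) = 1829/3019 + 308*(43/37) = 1829/3019 + 13244/37 = 40051309/111703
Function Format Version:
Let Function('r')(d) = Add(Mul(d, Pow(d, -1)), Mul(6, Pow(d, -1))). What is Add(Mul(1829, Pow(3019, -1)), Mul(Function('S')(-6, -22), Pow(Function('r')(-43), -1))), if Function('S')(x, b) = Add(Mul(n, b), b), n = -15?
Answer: Rational(40051309, 111703) ≈ 358.55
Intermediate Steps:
Function('r')(d) = Add(1, Mul(6, Pow(d, -1)))
Function('S')(x, b) = Mul(-14, b) (Function('S')(x, b) = Add(Mul(-15, b), b) = Mul(-14, b))
Add(Mul(1829, Pow(3019, -1)), Mul(Function('S')(-6, -22), Pow(Function('r')(-43), -1))) = Add(Mul(1829, Pow(3019, -1)), Mul(Mul(-14, -22), Pow(Mul(Pow(-43, -1), Add(6, -43)), -1))) = Add(Mul(1829, Rational(1, 3019)), Mul(308, Pow(Mul(Rational(-1, 43), -37), -1))) = Add(Rational(1829, 3019), Mul(308, Pow(Rational(37, 43), -1))) = Add(Rational(1829, 3019), Mul(308, Rational(43, 37))) = Add(Rational(1829, 3019), Rational(13244, 37)) = Rational(40051309, 111703)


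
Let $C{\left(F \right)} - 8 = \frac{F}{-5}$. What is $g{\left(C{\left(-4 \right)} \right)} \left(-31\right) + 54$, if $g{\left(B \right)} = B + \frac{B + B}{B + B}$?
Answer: $- \frac{1249}{5} \approx -249.8$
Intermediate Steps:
$C{\left(F \right)} = 8 - \frac{F}{5}$ ($C{\left(F \right)} = 8 + \frac{F}{-5} = 8 + F \left(- \frac{1}{5}\right) = 8 - \frac{F}{5}$)
$g{\left(B \right)} = 1 + B$ ($g{\left(B \right)} = B + \frac{2 B}{2 B} = B + 2 B \frac{1}{2 B} = B + 1 = 1 + B$)
$g{\left(C{\left(-4 \right)} \right)} \left(-31\right) + 54 = \left(1 + \left(8 - - \frac{4}{5}\right)\right) \left(-31\right) + 54 = \left(1 + \left(8 + \frac{4}{5}\right)\right) \left(-31\right) + 54 = \left(1 + \frac{44}{5}\right) \left(-31\right) + 54 = \frac{49}{5} \left(-31\right) + 54 = - \frac{1519}{5} + 54 = - \frac{1249}{5}$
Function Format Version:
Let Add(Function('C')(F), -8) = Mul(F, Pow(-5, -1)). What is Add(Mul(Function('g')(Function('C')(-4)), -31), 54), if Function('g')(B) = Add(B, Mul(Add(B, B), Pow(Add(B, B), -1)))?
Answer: Rational(-1249, 5) ≈ -249.80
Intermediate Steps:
Function('C')(F) = Add(8, Mul(Rational(-1, 5), F)) (Function('C')(F) = Add(8, Mul(F, Pow(-5, -1))) = Add(8, Mul(F, Rational(-1, 5))) = Add(8, Mul(Rational(-1, 5), F)))
Function('g')(B) = Add(1, B) (Function('g')(B) = Add(B, Mul(Mul(2, B), Pow(Mul(2, B), -1))) = Add(B, Mul(Mul(2, B), Mul(Rational(1, 2), Pow(B, -1)))) = Add(B, 1) = Add(1, B))
Add(Mul(Function('g')(Function('C')(-4)), -31), 54) = Add(Mul(Add(1, Add(8, Mul(Rational(-1, 5), -4))), -31), 54) = Add(Mul(Add(1, Add(8, Rational(4, 5))), -31), 54) = Add(Mul(Add(1, Rational(44, 5)), -31), 54) = Add(Mul(Rational(49, 5), -31), 54) = Add(Rational(-1519, 5), 54) = Rational(-1249, 5)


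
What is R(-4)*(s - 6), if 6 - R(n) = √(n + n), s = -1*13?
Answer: -114 + 38*I*√2 ≈ -114.0 + 53.74*I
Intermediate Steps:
s = -13
R(n) = 6 - √2*√n (R(n) = 6 - √(n + n) = 6 - √(2*n) = 6 - √2*√n)
R(-4)*(s - 6) = (6 - √2*√(-4))*(-13 - 6) = (6 - √2*2*I)*(-19) = (6 - 2*I*√2)*(-19) = -114 + 38*I*√2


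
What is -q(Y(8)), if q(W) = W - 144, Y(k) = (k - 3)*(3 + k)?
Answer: 89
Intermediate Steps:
Y(k) = (-3 + k)*(3 + k)
q(W) = -144 + W
-q(Y(8)) = -(-144 + (-9 + 8²)) = -(-144 + (-9 + 64)) = -(-144 + 55) = -1*(-89) = 89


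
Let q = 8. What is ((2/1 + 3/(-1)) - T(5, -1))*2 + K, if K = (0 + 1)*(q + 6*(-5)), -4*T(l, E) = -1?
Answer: -49/2 ≈ -24.500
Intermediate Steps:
T(l, E) = ¼ (T(l, E) = -¼*(-1) = ¼)
K = -22 (K = (0 + 1)*(8 + 6*(-5)) = 1*(8 - 30) = 1*(-22) = -22)
((2/1 + 3/(-1)) - T(5, -1))*2 + K = ((2/1 + 3/(-1)) - 1*¼)*2 - 22 = ((2*1 + 3*(-1)) - ¼)*2 - 22 = ((2 - 3) - ¼)*2 - 22 = (-1 - ¼)*2 - 22 = -5/4*2 - 22 = -5/2 - 22 = -49/2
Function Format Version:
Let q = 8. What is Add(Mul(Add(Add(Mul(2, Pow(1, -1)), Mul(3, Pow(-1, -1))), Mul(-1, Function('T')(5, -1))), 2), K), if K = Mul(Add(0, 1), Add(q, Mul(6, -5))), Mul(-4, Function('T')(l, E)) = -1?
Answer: Rational(-49, 2) ≈ -24.500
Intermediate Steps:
Function('T')(l, E) = Rational(1, 4) (Function('T')(l, E) = Mul(Rational(-1, 4), -1) = Rational(1, 4))
K = -22 (K = Mul(Add(0, 1), Add(8, Mul(6, -5))) = Mul(1, Add(8, -30)) = Mul(1, -22) = -22)
Add(Mul(Add(Add(Mul(2, Pow(1, -1)), Mul(3, Pow(-1, -1))), Mul(-1, Function('T')(5, -1))), 2), K) = Add(Mul(Add(Add(Mul(2, Pow(1, -1)), Mul(3, Pow(-1, -1))), Mul(-1, Rational(1, 4))), 2), -22) = Add(Mul(Add(Add(Mul(2, 1), Mul(3, -1)), Rational(-1, 4)), 2), -22) = Add(Mul(Add(Add(2, -3), Rational(-1, 4)), 2), -22) = Add(Mul(Add(-1, Rational(-1, 4)), 2), -22) = Add(Mul(Rational(-5, 4), 2), -22) = Add(Rational(-5, 2), -22) = Rational(-49, 2)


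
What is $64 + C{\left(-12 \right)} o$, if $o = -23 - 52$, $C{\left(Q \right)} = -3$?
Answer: $289$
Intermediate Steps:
$o = -75$ ($o = -23 - 52 = -75$)
$64 + C{\left(-12 \right)} o = 64 - -225 = 64 + 225 = 289$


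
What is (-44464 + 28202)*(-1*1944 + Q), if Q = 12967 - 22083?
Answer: 179857720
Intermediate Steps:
Q = -9116
(-44464 + 28202)*(-1*1944 + Q) = (-44464 + 28202)*(-1*1944 - 9116) = -16262*(-1944 - 9116) = -16262*(-11060) = 179857720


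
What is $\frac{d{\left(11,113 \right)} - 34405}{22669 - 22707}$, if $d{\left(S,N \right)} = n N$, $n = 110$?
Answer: $\frac{21975}{38} \approx 578.29$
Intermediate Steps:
$d{\left(S,N \right)} = 110 N$
$\frac{d{\left(11,113 \right)} - 34405}{22669 - 22707} = \frac{110 \cdot 113 - 34405}{22669 - 22707} = \frac{12430 - 34405}{-38} = \left(-21975\right) \left(- \frac{1}{38}\right) = \frac{21975}{38}$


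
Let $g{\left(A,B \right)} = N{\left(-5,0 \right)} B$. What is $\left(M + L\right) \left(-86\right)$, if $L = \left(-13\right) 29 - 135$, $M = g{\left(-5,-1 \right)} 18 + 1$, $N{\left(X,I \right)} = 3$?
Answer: $48590$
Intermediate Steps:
$g{\left(A,B \right)} = 3 B$
$M = -53$ ($M = 3 \left(-1\right) 18 + 1 = \left(-3\right) 18 + 1 = -54 + 1 = -53$)
$L = -512$ ($L = -377 + \left(-398 + 263\right) = -377 - 135 = -512$)
$\left(M + L\right) \left(-86\right) = \left(-53 - 512\right) \left(-86\right) = \left(-565\right) \left(-86\right) = 48590$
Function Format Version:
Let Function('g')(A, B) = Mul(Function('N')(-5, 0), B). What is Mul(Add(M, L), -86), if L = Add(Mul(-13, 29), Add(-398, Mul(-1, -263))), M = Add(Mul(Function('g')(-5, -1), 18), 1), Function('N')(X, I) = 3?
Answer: 48590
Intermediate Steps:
Function('g')(A, B) = Mul(3, B)
M = -53 (M = Add(Mul(Mul(3, -1), 18), 1) = Add(Mul(-3, 18), 1) = Add(-54, 1) = -53)
L = -512 (L = Add(-377, Add(-398, 263)) = Add(-377, -135) = -512)
Mul(Add(M, L), -86) = Mul(Add(-53, -512), -86) = Mul(-565, -86) = 48590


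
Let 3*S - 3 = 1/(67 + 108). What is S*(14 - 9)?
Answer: 526/105 ≈ 5.0095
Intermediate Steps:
S = 526/525 (S = 1 + 1/(3*(67 + 108)) = 1 + (1/3)/175 = 1 + (1/3)*(1/175) = 1 + 1/525 = 526/525 ≈ 1.0019)
S*(14 - 9) = 526*(14 - 9)/525 = (526/525)*5 = 526/105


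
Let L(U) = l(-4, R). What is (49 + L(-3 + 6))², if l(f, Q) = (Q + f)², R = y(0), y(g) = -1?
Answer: 5476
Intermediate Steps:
R = -1
L(U) = 25 (L(U) = (-1 - 4)² = (-5)² = 25)
(49 + L(-3 + 6))² = (49 + 25)² = 74² = 5476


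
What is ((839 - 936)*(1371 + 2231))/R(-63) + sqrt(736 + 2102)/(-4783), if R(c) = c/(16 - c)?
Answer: 27602126/63 - sqrt(2838)/4783 ≈ 4.3813e+5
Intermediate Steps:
((839 - 936)*(1371 + 2231))/R(-63) + sqrt(736 + 2102)/(-4783) = ((839 - 936)*(1371 + 2231))/((-1*(-63)/(-16 - 63))) + sqrt(736 + 2102)/(-4783) = (-97*3602)/((-1*(-63)/(-79))) + sqrt(2838)*(-1/4783) = -349394/((-1*(-63)*(-1/79))) - sqrt(2838)/4783 = -349394/(-63/79) - sqrt(2838)/4783 = -349394*(-79/63) - sqrt(2838)/4783 = 27602126/63 - sqrt(2838)/4783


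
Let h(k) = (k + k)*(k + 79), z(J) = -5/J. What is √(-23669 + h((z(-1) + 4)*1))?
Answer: I*√22085 ≈ 148.61*I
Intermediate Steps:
h(k) = 2*k*(79 + k) (h(k) = (2*k)*(79 + k) = 2*k*(79 + k))
√(-23669 + h((z(-1) + 4)*1)) = √(-23669 + 2*((-5/(-1) + 4)*1)*(79 + (-5/(-1) + 4)*1)) = √(-23669 + 2*((-5*(-1) + 4)*1)*(79 + (-5*(-1) + 4)*1)) = √(-23669 + 2*((5 + 4)*1)*(79 + (5 + 4)*1)) = √(-23669 + 2*(9*1)*(79 + 9*1)) = √(-23669 + 2*9*(79 + 9)) = √(-23669 + 2*9*88) = √(-23669 + 1584) = √(-22085) = I*√22085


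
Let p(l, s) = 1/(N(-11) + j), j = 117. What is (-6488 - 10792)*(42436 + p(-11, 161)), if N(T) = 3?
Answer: -733294224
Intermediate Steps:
p(l, s) = 1/120 (p(l, s) = 1/(3 + 117) = 1/120)
(-6488 - 10792)*(42436 + p(-11, 161)) = (-6488 - 10792)*(42436 + 1/120) = -17280*5092321/120 = -733294224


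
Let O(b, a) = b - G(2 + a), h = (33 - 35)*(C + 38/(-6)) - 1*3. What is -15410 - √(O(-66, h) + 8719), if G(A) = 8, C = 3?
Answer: -15410 - √8645 ≈ -15503.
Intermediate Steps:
h = 11/3 (h = (33 - 35)*(3 + 38/(-6)) - 1*3 = -2*(3 + 38*(-⅙)) - 3 = -2*(3 - 19/3) - 3 = -2*(-10/3) - 3 = 20/3 - 3 = 11/3 ≈ 3.6667)
O(b, a) = -8 + b (O(b, a) = b - 1*8 = b - 8 = -8 + b)
-15410 - √(O(-66, h) + 8719) = -15410 - √((-8 - 66) + 8719) = -15410 - √(-74 + 8719) = -15410 - √8645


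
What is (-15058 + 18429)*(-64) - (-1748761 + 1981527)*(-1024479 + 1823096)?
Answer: -185891100366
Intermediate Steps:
(-15058 + 18429)*(-64) - (-1748761 + 1981527)*(-1024479 + 1823096) = 3371*(-64) - 232766*798617 = -215744 - 1*185890884622 = -215744 - 185890884622 = -185891100366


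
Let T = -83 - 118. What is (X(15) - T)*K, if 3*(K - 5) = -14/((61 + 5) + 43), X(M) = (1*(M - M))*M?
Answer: 108607/109 ≈ 996.39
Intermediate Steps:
T = -201
X(M) = 0 (X(M) = (1*0)*M = 0*M = 0)
K = 1621/327 (K = 5 + (-14/((61 + 5) + 43))/3 = 5 + (-14/(66 + 43))/3 = 5 + (-14/109)/3 = 5 + (-14*1/109)/3 = 5 + (1/3)*(-14/109) = 5 - 14/327 = 1621/327 ≈ 4.9572)
(X(15) - T)*K = (0 - 1*(-201))*(1621/327) = (0 + 201)*(1621/327) = 201*(1621/327) = 108607/109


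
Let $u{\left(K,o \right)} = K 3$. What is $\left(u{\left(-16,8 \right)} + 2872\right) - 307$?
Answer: $2517$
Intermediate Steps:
$u{\left(K,o \right)} = 3 K$
$\left(u{\left(-16,8 \right)} + 2872\right) - 307 = \left(3 \left(-16\right) + 2872\right) - 307 = \left(-48 + 2872\right) - 307 = 2824 - 307 = 2517$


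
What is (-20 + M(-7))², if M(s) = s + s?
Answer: 1156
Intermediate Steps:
M(s) = 2*s
(-20 + M(-7))² = (-20 + 2*(-7))² = (-20 - 14)² = (-34)² = 1156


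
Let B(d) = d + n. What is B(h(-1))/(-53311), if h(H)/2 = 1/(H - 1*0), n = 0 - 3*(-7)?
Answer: -19/53311 ≈ -0.00035640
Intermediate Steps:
n = 21 (n = 0 + 21 = 21)
h(H) = 2/H (h(H) = 2/(H - 1*0) = 2/(H + 0) = 2/H)
B(d) = 21 + d (B(d) = d + 21 = 21 + d)
B(h(-1))/(-53311) = (21 + 2/(-1))/(-53311) = (21 + 2*(-1))*(-1/53311) = (21 - 2)*(-1/53311) = 19*(-1/53311) = -19/53311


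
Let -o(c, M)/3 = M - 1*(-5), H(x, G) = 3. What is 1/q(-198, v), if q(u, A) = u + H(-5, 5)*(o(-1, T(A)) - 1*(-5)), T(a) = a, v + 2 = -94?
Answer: 1/636 ≈ 0.0015723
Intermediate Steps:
v = -96 (v = -2 - 94 = -96)
o(c, M) = -15 - 3*M (o(c, M) = -3*(M - 1*(-5)) = -3*(M + 5) = -3*(5 + M) = -15 - 3*M)
q(u, A) = -30 + u - 9*A (q(u, A) = u + 3*((-15 - 3*A) - 1*(-5)) = u + 3*((-15 - 3*A) + 5) = u + 3*(-10 - 3*A) = u + (-30 - 9*A) = -30 + u - 9*A)
1/q(-198, v) = 1/(-30 - 198 - 9*(-96)) = 1/(-30 - 198 + 864) = 1/636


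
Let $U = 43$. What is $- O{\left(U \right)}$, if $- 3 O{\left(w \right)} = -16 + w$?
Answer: $9$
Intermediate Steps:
$O{\left(w \right)} = \frac{16}{3} - \frac{w}{3}$ ($O{\left(w \right)} = - \frac{-16 + w}{3} = \frac{16}{3} - \frac{w}{3}$)
$- O{\left(U \right)} = - (\frac{16}{3} - \frac{43}{3}) = \left(-1\right) \left(-9\right) = 9$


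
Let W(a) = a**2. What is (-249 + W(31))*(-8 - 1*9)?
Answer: -12104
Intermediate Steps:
(-249 + W(31))*(-8 - 1*9) = (-249 + 31**2)*(-8 - 1*9) = (-249 + 961)*(-8 - 9) = 712*(-17) = -12104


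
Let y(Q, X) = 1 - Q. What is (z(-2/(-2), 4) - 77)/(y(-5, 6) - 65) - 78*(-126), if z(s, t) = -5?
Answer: 579934/59 ≈ 9829.4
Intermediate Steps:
(z(-2/(-2), 4) - 77)/(y(-5, 6) - 65) - 78*(-126) = (-5 - 77)/((1 - 1*(-5)) - 65) - 78*(-126) = -82/((1 + 5) - 65) + 9828 = -82/(6 - 65) + 9828 = -82/(-59) + 9828 = -82*(-1/59) + 9828 = 82/59 + 9828 = 579934/59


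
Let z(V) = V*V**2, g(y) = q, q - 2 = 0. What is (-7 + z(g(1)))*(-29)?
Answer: -29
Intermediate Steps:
q = 2 (q = 2 + 0 = 2)
g(y) = 2
z(V) = V**3
(-7 + z(g(1)))*(-29) = (-7 + 2**3)*(-29) = (-7 + 8)*(-29) = 1*(-29) = -29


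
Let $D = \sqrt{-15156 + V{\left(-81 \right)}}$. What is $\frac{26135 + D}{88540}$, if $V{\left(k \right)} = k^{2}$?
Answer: $\frac{5227}{17708} + \frac{3 i \sqrt{955}}{88540} \approx 0.29518 + 0.0010471 i$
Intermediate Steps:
$D = 3 i \sqrt{955}$ ($D = \sqrt{-15156 + \left(-81\right)^{2}} = \sqrt{-15156 + 6561} = \sqrt{-8595} = 3 i \sqrt{955} \approx 92.709 i$)
$\frac{26135 + D}{88540} = \frac{26135 + 3 i \sqrt{955}}{88540} = \left(26135 + 3 i \sqrt{955}\right) \frac{1}{88540} = \frac{5227}{17708} + \frac{3 i \sqrt{955}}{88540}$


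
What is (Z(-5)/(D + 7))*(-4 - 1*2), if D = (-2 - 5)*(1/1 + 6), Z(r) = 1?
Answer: ⅐ ≈ 0.14286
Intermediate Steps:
D = -49 (D = -7*(1 + 6) = -7*7 = -49)
(Z(-5)/(D + 7))*(-4 - 1*2) = (1/(-49 + 7))*(-4 - 1*2) = (1/(-42))*(-4 - 2) = (1*(-1/42))*(-6) = -1/42*(-6) = ⅐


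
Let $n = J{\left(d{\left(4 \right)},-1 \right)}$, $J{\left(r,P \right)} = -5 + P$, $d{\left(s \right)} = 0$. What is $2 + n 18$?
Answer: $-106$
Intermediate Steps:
$n = -6$ ($n = -5 - 1 = -6$)
$2 + n 18 = 2 - 108 = -106$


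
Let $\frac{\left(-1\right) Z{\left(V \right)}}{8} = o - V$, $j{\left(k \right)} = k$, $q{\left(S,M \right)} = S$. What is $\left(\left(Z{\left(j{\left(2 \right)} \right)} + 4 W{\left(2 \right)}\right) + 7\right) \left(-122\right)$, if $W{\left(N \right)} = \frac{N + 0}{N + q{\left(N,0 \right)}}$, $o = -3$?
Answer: $-5978$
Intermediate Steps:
$W{\left(N \right)} = \frac{1}{2}$ ($W{\left(N \right)} = \frac{N + 0}{N + N} = \frac{N}{2 N} = N \frac{1}{2 N} = \frac{1}{2}$)
$Z{\left(V \right)} = 24 + 8 V$ ($Z{\left(V \right)} = - 8 \left(-3 - V\right) = 24 + 8 V$)
$\left(\left(Z{\left(j{\left(2 \right)} \right)} + 4 W{\left(2 \right)}\right) + 7\right) \left(-122\right) = \left(\left(\left(24 + 8 \cdot 2\right) + 4 \cdot \frac{1}{2}\right) + 7\right) \left(-122\right) = \left(\left(\left(24 + 16\right) + 2\right) + 7\right) \left(-122\right) = \left(\left(40 + 2\right) + 7\right) \left(-122\right) = \left(42 + 7\right) \left(-122\right) = 49 \left(-122\right) = -5978$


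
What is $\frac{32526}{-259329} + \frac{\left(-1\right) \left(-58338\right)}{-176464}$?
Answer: $- \frac{3478067211}{7627038776} \approx -0.45602$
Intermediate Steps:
$\frac{32526}{-259329} + \frac{\left(-1\right) \left(-58338\right)}{-176464} = 32526 \left(- \frac{1}{259329}\right) + 58338 \left(- \frac{1}{176464}\right) = - \frac{10842}{86443} - \frac{29169}{88232} = - \frac{3478067211}{7627038776}$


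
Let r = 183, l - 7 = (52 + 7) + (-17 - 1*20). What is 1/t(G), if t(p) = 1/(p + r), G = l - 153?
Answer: 59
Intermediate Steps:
l = 29 (l = 7 + ((52 + 7) + (-17 - 1*20)) = 7 + (59 + (-17 - 20)) = 7 + (59 - 37) = 7 + 22 = 29)
G = -124 (G = 29 - 153 = -124)
t(p) = 1/(183 + p) (t(p) = 1/(p + 183) = 1/(183 + p))
1/t(G) = 1/(1/(183 - 124)) = 1/(1/59) = 59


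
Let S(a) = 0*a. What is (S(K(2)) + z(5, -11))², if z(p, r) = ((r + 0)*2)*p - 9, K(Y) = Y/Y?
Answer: 14161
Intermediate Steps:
K(Y) = 1
z(p, r) = -9 + 2*p*r (z(p, r) = (r*2)*p - 9 = (2*r)*p - 9 = 2*p*r - 9 = -9 + 2*p*r)
S(a) = 0
(S(K(2)) + z(5, -11))² = (0 + (-9 + 2*5*(-11)))² = (0 + (-9 - 110))² = (0 - 119)² = (-119)² = 14161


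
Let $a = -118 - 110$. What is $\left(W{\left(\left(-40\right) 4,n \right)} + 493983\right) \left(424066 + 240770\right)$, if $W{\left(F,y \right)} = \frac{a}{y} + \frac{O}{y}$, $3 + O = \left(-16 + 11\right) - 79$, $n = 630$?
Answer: $328417349370$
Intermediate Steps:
$a = -228$ ($a = -118 - 110 = -228$)
$O = -87$ ($O = -3 + \left(\left(-16 + 11\right) - 79\right) = -3 - 84 = -87$)
$W{\left(F,y \right)} = - \frac{315}{y}$ ($W{\left(F,y \right)} = - \frac{228}{y} - \frac{87}{y} = - \frac{315}{y}$)
$\left(W{\left(\left(-40\right) 4,n \right)} + 493983\right) \left(424066 + 240770\right) = \left(- \frac{315}{630} + 493983\right) \left(424066 + 240770\right) = \left(\left(-315\right) \frac{1}{630} + 493983\right) 664836 = \left(- \frac{1}{2} + 493983\right) 664836 = \frac{987965}{2} \cdot 664836 = 328417349370$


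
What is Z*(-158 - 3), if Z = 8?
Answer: -1288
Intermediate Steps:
Z*(-158 - 3) = 8*(-158 - 3) = 8*(-161) = -1288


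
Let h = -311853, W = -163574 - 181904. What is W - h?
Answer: -33625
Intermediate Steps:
W = -345478
W - h = -345478 - 1*(-311853) = -345478 + 311853 = -33625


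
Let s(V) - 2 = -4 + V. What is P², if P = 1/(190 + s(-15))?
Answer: 1/29929 ≈ 3.3412e-5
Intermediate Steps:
s(V) = -2 + V (s(V) = 2 + (-4 + V) = -2 + V)
P = 1/173 (P = 1/(190 + (-2 - 15)) = 1/(190 - 17) = 1/173 ≈ 0.0057803)
P² = (1/173)² = 1/29929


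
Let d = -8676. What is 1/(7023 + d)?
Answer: -1/1653 ≈ -0.00060496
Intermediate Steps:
1/(7023 + d) = 1/(7023 - 8676) = 1/(-1653) = -1/1653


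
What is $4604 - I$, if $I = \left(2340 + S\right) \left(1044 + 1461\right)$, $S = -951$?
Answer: $-3474841$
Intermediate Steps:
$I = 3479445$ ($I = \left(2340 - 951\right) \left(1044 + 1461\right) = 1389 \cdot 2505 = 3479445$)
$4604 - I = 4604 - 3479445 = -3474841$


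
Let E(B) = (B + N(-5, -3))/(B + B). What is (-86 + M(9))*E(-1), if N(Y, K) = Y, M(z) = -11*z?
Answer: -555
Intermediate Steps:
E(B) = (-5 + B)/(2*B) (E(B) = (B - 5)/(B + B) = (-5 + B)/((2*B)) = (-5 + B)*(1/(2*B)) = (-5 + B)/(2*B))
(-86 + M(9))*E(-1) = (-86 - 11*9)*((1/2)*(-5 - 1)/(-1)) = (-86 - 99)*((1/2)*(-1)*(-6)) = -185*3 = -555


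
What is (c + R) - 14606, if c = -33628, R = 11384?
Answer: -36850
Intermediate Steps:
(c + R) - 14606 = (-33628 + 11384) - 14606 = -22244 - 14606 = -36850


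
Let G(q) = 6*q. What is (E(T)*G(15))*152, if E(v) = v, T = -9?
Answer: -123120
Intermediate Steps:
(E(T)*G(15))*152 = -54*15*152 = -9*90*152 = -810*152 = -123120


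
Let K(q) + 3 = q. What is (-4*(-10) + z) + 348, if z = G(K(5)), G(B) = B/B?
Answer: 389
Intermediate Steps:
K(q) = -3 + q
G(B) = 1
z = 1
(-4*(-10) + z) + 348 = (-4*(-10) + 1) + 348 = (40 + 1) + 348 = 41 + 348 = 389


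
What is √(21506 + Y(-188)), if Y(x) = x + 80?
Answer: √21398 ≈ 146.28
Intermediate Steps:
Y(x) = 80 + x
√(21506 + Y(-188)) = √(21506 + (80 - 188)) = √(21506 - 108) = √21398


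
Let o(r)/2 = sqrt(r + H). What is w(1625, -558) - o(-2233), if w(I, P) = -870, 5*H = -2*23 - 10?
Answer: -870 - 14*I*sqrt(1145)/5 ≈ -870.0 - 94.746*I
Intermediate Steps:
H = -56/5 (H = (-2*23 - 10)/5 = (-46 - 10)/5 = (1/5)*(-56) = -56/5 ≈ -11.200)
o(r) = 2*sqrt(-56/5 + r) (o(r) = 2*sqrt(r - 56/5) = 2*sqrt(-56/5 + r))
w(1625, -558) - o(-2233) = -870 - 2*sqrt(-280 + 25*(-2233))/5 = -870 - 2*sqrt(-280 - 55825)/5 = -870 - 2*sqrt(-56105)/5 = -870 - 2*7*I*sqrt(1145)/5 = -870 - 14*I*sqrt(1145)/5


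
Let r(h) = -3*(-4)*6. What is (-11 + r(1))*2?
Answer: 122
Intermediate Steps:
r(h) = 72 (r(h) = 12*6 = 72)
(-11 + r(1))*2 = (-11 + 72)*2 = 61*2 = 122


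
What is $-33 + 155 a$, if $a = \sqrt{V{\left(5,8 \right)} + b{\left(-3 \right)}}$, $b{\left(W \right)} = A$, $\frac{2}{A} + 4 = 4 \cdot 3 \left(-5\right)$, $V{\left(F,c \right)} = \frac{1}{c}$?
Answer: $-33 + \frac{155 \sqrt{6}}{8} \approx 14.459$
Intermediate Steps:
$A = - \frac{1}{32}$ ($A = \frac{2}{-4 + 4 \cdot 3 \left(-5\right)} = \frac{2}{-4 + 12 \left(-5\right)} = \frac{2}{-4 - 60} = \frac{2}{-64} = 2 \left(- \frac{1}{64}\right) = - \frac{1}{32} \approx -0.03125$)
$b{\left(W \right)} = - \frac{1}{32}$
$a = \frac{\sqrt{6}}{8}$ ($a = \sqrt{\frac{1}{8} - \frac{1}{32}} = \sqrt{\frac{3}{32}} = \frac{\sqrt{6}}{8} \approx 0.30619$)
$-33 + 155 a = -33 + 155 \frac{\sqrt{6}}{8} = -33 + \frac{155 \sqrt{6}}{8}$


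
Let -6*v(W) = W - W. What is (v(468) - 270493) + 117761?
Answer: -152732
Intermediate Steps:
v(W) = 0 (v(W) = -(W - W)/6 = -⅙*0 = 0)
(v(468) - 270493) + 117761 = (0 - 270493) + 117761 = -270493 + 117761 = -152732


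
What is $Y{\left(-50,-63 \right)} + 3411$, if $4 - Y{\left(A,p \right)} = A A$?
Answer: $915$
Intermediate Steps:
$Y{\left(A,p \right)} = 4 - A^{2}$ ($Y{\left(A,p \right)} = 4 - A A = 4 - A^{2}$)
$Y{\left(-50,-63 \right)} + 3411 = \left(4 - \left(-50\right)^{2}\right) + 3411 = \left(4 - 2500\right) + 3411 = -2496 + 3411 = 915$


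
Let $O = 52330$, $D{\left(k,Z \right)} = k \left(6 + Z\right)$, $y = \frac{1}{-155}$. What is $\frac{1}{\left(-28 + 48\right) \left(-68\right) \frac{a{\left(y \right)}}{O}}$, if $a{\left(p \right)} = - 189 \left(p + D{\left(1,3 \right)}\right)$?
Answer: $\frac{811115}{35831376} \approx 0.022637$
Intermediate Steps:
$y = - \frac{1}{155} \approx -0.0064516$
$a{\left(p \right)} = -1701 - 189 p$ ($a{\left(p \right)} = - 189 \left(p + 1 \left(6 + 3\right)\right) = - 189 \left(p + 1 \cdot 9\right) = - 189 \left(p + 9\right) = - 189 \left(9 + p\right) = -1701 - 189 p$)
$\frac{1}{\left(-28 + 48\right) \left(-68\right) \frac{a{\left(y \right)}}{O}} = \frac{1}{\left(-28 + 48\right) \left(-68\right) \frac{-1701 - - \frac{189}{155}}{52330}} = \frac{1}{20 \left(-68\right) \left(-1701 + \frac{189}{155}\right) \frac{1}{52330}} = \frac{1}{\left(-1360\right) \left(\left(- \frac{263466}{155}\right) \frac{1}{52330}\right)} = - \frac{1}{1360 \left(- \frac{131733}{4055575}\right)} = \left(- \frac{1}{1360}\right) \left(- \frac{4055575}{131733}\right) = \frac{811115}{35831376}$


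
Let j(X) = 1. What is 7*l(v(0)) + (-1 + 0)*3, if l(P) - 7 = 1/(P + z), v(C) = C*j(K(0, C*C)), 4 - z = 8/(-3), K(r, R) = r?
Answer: 941/20 ≈ 47.050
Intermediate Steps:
z = 20/3 (z = 4 - 8/(-3) = 4 - 8*(-1)/3 = 4 - 1*(-8/3) = 4 + 8/3 = 20/3 ≈ 6.6667)
v(C) = C (v(C) = C*1 = C)
l(P) = 7 + 1/(20/3 + P) (l(P) = 7 + 1/(P + 20/3) = 7 + 1/(20/3 + P))
7*l(v(0)) + (-1 + 0)*3 = 7*((143 + 21*0)/(20 + 3*0)) + (-1 + 0)*3 = 7*((143 + 0)/(20 + 0)) - 1*3 = 7*(143/20) - 3 = 1001/20 - 3 = 941/20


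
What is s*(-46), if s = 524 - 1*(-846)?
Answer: -63020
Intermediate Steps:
s = 1370 (s = 524 + 846 = 1370)
s*(-46) = 1370*(-46) = -63020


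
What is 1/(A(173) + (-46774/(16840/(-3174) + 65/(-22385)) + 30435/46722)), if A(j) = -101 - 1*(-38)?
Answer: 587404106354/5139071502492217 ≈ 0.00011430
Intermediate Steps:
A(j) = -63 (A(j) = -101 + 38 = -63)
1/(A(173) + (-46774/(16840/(-3174) + 65/(-22385)) + 30435/46722)) = 1/(-63 + (-46774/(16840/(-3174) + 65/(-22385)) + 30435/46722)) = 1/(-63 + (-46774/(16840*(-1/3174) + 65*(-1/22385)) + 30435*(1/46722))) = 1/(-63 + (-46774/(-8420/1587 - 13/4477) + 10145/15574)) = 1/(-63 + (-46774/(-37716971/7104999) + 10145/15574)) = 1/(-63 + (-46774*(-7104999/37716971) + 10145/15574)) = 1/(-63 + (332329223226/37716971 + 10145/15574)) = 1/(-63 + 5176077961192519/587404106354) = 1/(5139071502492217/587404106354) = 587404106354/5139071502492217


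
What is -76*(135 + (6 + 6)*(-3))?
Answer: -7524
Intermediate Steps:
-76*(135 + (6 + 6)*(-3)) = -76*(135 + 12*(-3)) = -76*(135 - 36) = -76*99 = -7524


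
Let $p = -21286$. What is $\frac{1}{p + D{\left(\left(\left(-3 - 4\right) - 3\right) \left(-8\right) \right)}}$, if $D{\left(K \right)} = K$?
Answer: $- \frac{1}{21206} \approx -4.7156 \cdot 10^{-5}$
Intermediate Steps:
$\frac{1}{p + D{\left(\left(\left(-3 - 4\right) - 3\right) \left(-8\right) \right)}} = \frac{1}{-21286 + \left(\left(-3 - 4\right) - 3\right) \left(-8\right)} = \frac{1}{-21286 + \left(-7 - 3\right) \left(-8\right)} = \frac{1}{-21286 - -80} = \frac{1}{-21286 + 80} = \frac{1}{-21206} = - \frac{1}{21206}$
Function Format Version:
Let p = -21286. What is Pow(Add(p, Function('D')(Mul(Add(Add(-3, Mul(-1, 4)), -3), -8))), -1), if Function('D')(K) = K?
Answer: Rational(-1, 21206) ≈ -4.7156e-5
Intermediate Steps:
Pow(Add(p, Function('D')(Mul(Add(Add(-3, Mul(-1, 4)), -3), -8))), -1) = Pow(Add(-21286, Mul(Add(Add(-3, Mul(-1, 4)), -3), -8)), -1) = Pow(Add(-21286, Mul(Add(Add(-3, -4), -3), -8)), -1) = Pow(Add(-21286, Mul(Add(-7, -3), -8)), -1) = Pow(Add(-21286, Mul(-10, -8)), -1) = Pow(Add(-21286, 80), -1) = Pow(-21206, -1) = Rational(-1, 21206)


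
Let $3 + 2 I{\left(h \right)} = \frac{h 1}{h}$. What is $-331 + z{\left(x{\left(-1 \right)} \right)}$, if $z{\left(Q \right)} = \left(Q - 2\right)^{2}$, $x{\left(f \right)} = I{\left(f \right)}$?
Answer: $-322$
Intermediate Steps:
$I{\left(h \right)} = -1$ ($I{\left(h \right)} = - \frac{3}{2} + \frac{h 1 \frac{1}{h}}{2} = - \frac{3}{2} + \frac{h \frac{1}{h}}{2} = - \frac{3}{2} + \frac{1}{2} \cdot 1 = - \frac{3}{2} + \frac{1}{2} = -1$)
$x{\left(f \right)} = -1$
$z{\left(Q \right)} = \left(-2 + Q\right)^{2}$
$-331 + z{\left(x{\left(-1 \right)} \right)} = -331 + \left(-2 - 1\right)^{2} = -331 + \left(-3\right)^{2} = -331 + 9 = -322$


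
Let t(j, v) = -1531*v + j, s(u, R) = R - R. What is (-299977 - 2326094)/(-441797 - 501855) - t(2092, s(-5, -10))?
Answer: -1971493913/943652 ≈ -2089.2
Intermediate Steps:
s(u, R) = 0
t(j, v) = j - 1531*v
(-299977 - 2326094)/(-441797 - 501855) - t(2092, s(-5, -10)) = (-299977 - 2326094)/(-441797 - 501855) - (2092 - 1531*0) = -2626071/(-943652) - (2092 + 0) = -2626071*(-1/943652) - 1*2092 = 2626071/943652 - 2092 = -1971493913/943652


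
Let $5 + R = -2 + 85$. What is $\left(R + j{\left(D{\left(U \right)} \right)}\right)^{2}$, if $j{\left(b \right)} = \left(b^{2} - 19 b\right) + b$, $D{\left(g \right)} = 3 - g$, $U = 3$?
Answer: $6084$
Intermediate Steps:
$j{\left(b \right)} = b^{2} - 18 b$
$R = 78$ ($R = -5 + \left(-2 + 85\right) = -5 + 83 = 78$)
$\left(R + j{\left(D{\left(U \right)} \right)}\right)^{2} = \left(78 + \left(3 - 3\right) \left(-18 + \left(3 - 3\right)\right)\right)^{2} = \left(78 + 0 \left(-18 + 0\right)\right)^{2} = \left(78 + 0 \left(-18\right)\right)^{2} = \left(78 + 0\right)^{2} = 78^{2} = 6084$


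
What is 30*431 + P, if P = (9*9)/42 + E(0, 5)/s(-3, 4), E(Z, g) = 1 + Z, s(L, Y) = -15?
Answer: 2715691/210 ≈ 12932.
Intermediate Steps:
P = 391/210 (P = (9*9)/42 + (1 + 0)/(-15) = 81*(1/42) + 1*(-1/15) = 27/14 - 1/15 = 391/210 ≈ 1.8619)
30*431 + P = 30*431 + 391/210 = 12930 + 391/210 = 2715691/210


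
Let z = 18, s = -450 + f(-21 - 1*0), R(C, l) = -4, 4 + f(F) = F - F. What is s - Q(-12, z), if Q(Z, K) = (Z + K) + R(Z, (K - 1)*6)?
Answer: -456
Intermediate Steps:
f(F) = -4 (f(F) = -4 + (F - F) = -4 + 0 = -4)
s = -454 (s = -450 - 4 = -454)
Q(Z, K) = -4 + K + Z (Q(Z, K) = (Z + K) - 4 = (K + Z) - 4 = -4 + K + Z)
s - Q(-12, z) = -454 - (-4 + 18 - 12) = -454 - 1*2 = -454 - 2 = -456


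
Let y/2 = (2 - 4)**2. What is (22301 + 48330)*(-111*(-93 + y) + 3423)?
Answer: 908173398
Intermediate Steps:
y = 8 (y = 2*(2 - 4)**2 = 2*(-2)**2 = 2*4 = 8)
(22301 + 48330)*(-111*(-93 + y) + 3423) = (22301 + 48330)*(-111*(-93 + 8) + 3423) = 70631*(-111*(-85) + 3423) = 70631*(9435 + 3423) = 70631*12858 = 908173398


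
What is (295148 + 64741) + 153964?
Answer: 513853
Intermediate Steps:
(295148 + 64741) + 153964 = 359889 + 153964 = 513853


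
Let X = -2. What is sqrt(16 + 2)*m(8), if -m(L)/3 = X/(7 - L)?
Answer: -18*sqrt(2) ≈ -25.456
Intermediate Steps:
m(L) = 6/(7 - L) (m(L) = -(-6)/(7 - L) = 6/(7 - L))
sqrt(16 + 2)*m(8) = sqrt(16 + 2)*(-6/(-7 + 8)) = sqrt(18)*(-6/1) = (3*sqrt(2))*(-6*1) = (3*sqrt(2))*(-6) = -18*sqrt(2)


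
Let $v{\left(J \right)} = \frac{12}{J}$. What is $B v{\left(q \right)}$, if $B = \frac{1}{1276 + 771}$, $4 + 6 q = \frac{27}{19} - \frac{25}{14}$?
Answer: $- \frac{2128}{264063} \approx -0.0080587$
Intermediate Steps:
$q = - \frac{387}{532}$ ($q = - \frac{2}{3} + \frac{\frac{27}{19} - \frac{25}{14}}{6} = - \frac{2}{3} + \frac{1}{6} \left(- \frac{97}{266}\right) = - \frac{2}{3} - \frac{97}{1596} = - \frac{387}{532} \approx -0.72744$)
$B = \frac{1}{2047} \approx 0.00048852$
$B v{\left(q \right)} = \frac{12 \frac{1}{- \frac{387}{532}}}{2047} = \frac{12 \left(- \frac{532}{387}\right)}{2047} = \frac{1}{2047} \left(- \frac{2128}{129}\right) = - \frac{2128}{264063}$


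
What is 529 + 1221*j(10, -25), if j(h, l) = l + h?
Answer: -17786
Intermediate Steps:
j(h, l) = h + l
529 + 1221*j(10, -25) = 529 + 1221*(10 - 25) = 529 + 1221*(-15) = 529 - 18315 = -17786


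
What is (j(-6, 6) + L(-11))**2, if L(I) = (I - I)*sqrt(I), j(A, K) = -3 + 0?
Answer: 9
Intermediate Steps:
j(A, K) = -3
L(I) = 0 (L(I) = 0*sqrt(I) = 0)
(j(-6, 6) + L(-11))**2 = (-3 + 0)**2 = (-3)**2 = 9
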